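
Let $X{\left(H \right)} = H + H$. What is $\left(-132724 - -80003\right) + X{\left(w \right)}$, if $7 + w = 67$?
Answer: $-52601$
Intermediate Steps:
$w = 60$ ($w = -7 + 67 = 60$)
$X{\left(H \right)} = 2 H$
$\left(-132724 - -80003\right) + X{\left(w \right)} = \left(-132724 - -80003\right) + 2 \cdot 60 = \left(-132724 + 80003\right) + 120 = -52721 + 120 = -52601$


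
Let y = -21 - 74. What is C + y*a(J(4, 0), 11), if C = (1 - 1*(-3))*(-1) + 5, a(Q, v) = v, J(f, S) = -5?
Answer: -1044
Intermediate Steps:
y = -95
C = 1 (C = (1 + 3)*(-1) + 5 = 4*(-1) + 5 = -4 + 5 = 1)
C + y*a(J(4, 0), 11) = 1 - 95*11 = 1 - 1045 = -1044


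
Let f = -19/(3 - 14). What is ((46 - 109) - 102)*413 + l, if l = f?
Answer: -749576/11 ≈ -68143.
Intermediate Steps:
f = 19/11 (f = -19/(-11) = -1/11*(-19) = 19/11 ≈ 1.7273)
l = 19/11 ≈ 1.7273
((46 - 109) - 102)*413 + l = ((46 - 109) - 102)*413 + 19/11 = (-63 - 102)*413 + 19/11 = -165*413 + 19/11 = -68145 + 19/11 = -749576/11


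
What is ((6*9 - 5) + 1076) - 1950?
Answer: -825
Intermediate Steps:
((6*9 - 5) + 1076) - 1950 = ((54 - 5) + 1076) - 1950 = (49 + 1076) - 1950 = 1125 - 1950 = -825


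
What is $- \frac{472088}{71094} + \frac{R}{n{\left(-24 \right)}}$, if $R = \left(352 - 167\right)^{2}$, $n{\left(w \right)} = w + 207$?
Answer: $\frac{391133341}{2168367} \approx 180.38$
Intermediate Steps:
$n{\left(w \right)} = 207 + w$
$R = 34225$ ($R = 185^{2} = 34225$)
$- \frac{472088}{71094} + \frac{R}{n{\left(-24 \right)}} = - \frac{472088}{71094} + \frac{34225}{207 - 24} = \left(-472088\right) \frac{1}{71094} + \frac{34225}{183} = - \frac{236044}{35547} + 34225 \cdot \frac{1}{183} = - \frac{236044}{35547} + \frac{34225}{183} = \frac{391133341}{2168367}$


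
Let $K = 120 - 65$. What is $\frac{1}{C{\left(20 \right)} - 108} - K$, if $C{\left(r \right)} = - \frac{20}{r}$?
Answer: $- \frac{5996}{109} \approx -55.009$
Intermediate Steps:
$K = 55$
$\frac{1}{C{\left(20 \right)} - 108} - K = \frac{1}{- \frac{20}{20} - 108} - 55 = \frac{1}{\left(-20\right) \frac{1}{20} - 108} - 55 = \frac{1}{-1 - 108} - 55 = \frac{1}{-109} - 55 = - \frac{1}{109} - 55 = - \frac{5996}{109}$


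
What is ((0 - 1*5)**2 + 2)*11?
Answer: 297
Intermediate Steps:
((0 - 1*5)**2 + 2)*11 = ((0 - 5)**2 + 2)*11 = ((-5)**2 + 2)*11 = (25 + 2)*11 = 27*11 = 297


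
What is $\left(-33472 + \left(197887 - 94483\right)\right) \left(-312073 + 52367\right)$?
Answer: $-18161759992$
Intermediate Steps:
$\left(-33472 + \left(197887 - 94483\right)\right) \left(-312073 + 52367\right) = \left(-33472 + 103404\right) \left(-259706\right) = 69932 \left(-259706\right) = -18161759992$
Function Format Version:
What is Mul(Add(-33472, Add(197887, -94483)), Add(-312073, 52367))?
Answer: -18161759992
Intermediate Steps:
Mul(Add(-33472, Add(197887, -94483)), Add(-312073, 52367)) = Mul(Add(-33472, 103404), -259706) = Mul(69932, -259706) = -18161759992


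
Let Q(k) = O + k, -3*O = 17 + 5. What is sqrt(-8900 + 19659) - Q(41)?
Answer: -101/3 + sqrt(10759) ≈ 70.059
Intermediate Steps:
O = -22/3 (O = -(17 + 5)/3 = -1/3*22 = -22/3 ≈ -7.3333)
Q(k) = -22/3 + k
sqrt(-8900 + 19659) - Q(41) = sqrt(-8900 + 19659) - (-22/3 + 41) = sqrt(10759) - 1*101/3 = sqrt(10759) - 101/3 = -101/3 + sqrt(10759)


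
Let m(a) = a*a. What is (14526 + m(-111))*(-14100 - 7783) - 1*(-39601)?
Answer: -587453300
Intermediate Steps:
m(a) = a**2
(14526 + m(-111))*(-14100 - 7783) - 1*(-39601) = (14526 + (-111)**2)*(-14100 - 7783) - 1*(-39601) = (14526 + 12321)*(-21883) + 39601 = 26847*(-21883) + 39601 = -587492901 + 39601 = -587453300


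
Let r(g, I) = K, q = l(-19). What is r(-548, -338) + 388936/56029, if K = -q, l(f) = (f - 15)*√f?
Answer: 388936/56029 + 34*I*√19 ≈ 6.9417 + 148.2*I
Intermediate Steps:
l(f) = √f*(-15 + f) (l(f) = (-15 + f)*√f = √f*(-15 + f))
q = -34*I*√19 (q = √(-19)*(-15 - 19) = (I*√19)*(-34) = -34*I*√19 ≈ -148.2*I)
K = 34*I*√19 (K = -(-34)*I*√19 = 34*I*√19 ≈ 148.2*I)
r(g, I) = 34*I*√19
r(-548, -338) + 388936/56029 = 34*I*√19 + 388936/56029 = 388936/56029 + 34*I*√19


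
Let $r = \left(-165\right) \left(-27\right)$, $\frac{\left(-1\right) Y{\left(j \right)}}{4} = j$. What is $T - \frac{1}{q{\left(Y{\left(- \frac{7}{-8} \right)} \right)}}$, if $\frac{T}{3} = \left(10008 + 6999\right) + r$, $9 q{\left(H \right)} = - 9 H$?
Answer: $\frac{450700}{7} \approx 64386.0$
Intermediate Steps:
$Y{\left(j \right)} = - 4 j$
$q{\left(H \right)} = - H$ ($q{\left(H \right)} = \frac{\left(-9\right) H}{9} = - H$)
$r = 4455$
$T = 64386$ ($T = 3 \left(\left(10008 + 6999\right) + 4455\right) = 3 \left(17007 + 4455\right) = 3 \cdot 21462 = 64386$)
$T - \frac{1}{q{\left(Y{\left(- \frac{7}{-8} \right)} \right)}} = 64386 - \frac{1}{\left(-1\right) \left(- 4 \left(- \frac{7}{-8}\right)\right)} = 64386 - \frac{1}{\left(-1\right) \left(- 4 \left(\left(-7\right) \left(- \frac{1}{8}\right)\right)\right)} = 64386 - \frac{1}{\left(-1\right) \left(\left(-4\right) \frac{7}{8}\right)} = 64386 - \frac{1}{\left(-1\right) \left(- \frac{7}{2}\right)} = 64386 - \frac{1}{\frac{7}{2}} = 64386 - \frac{2}{7} = \frac{450700}{7}$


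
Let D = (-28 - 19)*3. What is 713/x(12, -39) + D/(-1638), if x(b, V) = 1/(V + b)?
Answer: -10510999/546 ≈ -19251.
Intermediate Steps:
D = -141 (D = -47*3 = -141)
713/x(12, -39) + D/(-1638) = 713/(1/(-39 + 12)) - 141/(-1638) = 713/(1/(-27)) - 141*(-1/1638) = 713/(-1/27) + 47/546 = 713*(-27) + 47/546 = -19251 + 47/546 = -10510999/546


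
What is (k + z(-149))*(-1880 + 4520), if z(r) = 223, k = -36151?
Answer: -94849920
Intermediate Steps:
(k + z(-149))*(-1880 + 4520) = (-36151 + 223)*(-1880 + 4520) = -35928*2640 = -94849920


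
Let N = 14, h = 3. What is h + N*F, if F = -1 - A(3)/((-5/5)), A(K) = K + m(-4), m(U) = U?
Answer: -25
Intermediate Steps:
A(K) = -4 + K (A(K) = K - 4 = -4 + K)
F = -2 (F = -1 - (-4 + 3)/((-5/5)) = -1 - (-1)/((-5*⅕)) = -1 - (-1)/(-1) = -1 - (-1)*(-1) = -1 - 1*1 = -1 - 1 = -2)
h + N*F = 3 + 14*(-2) = 3 - 28 = -25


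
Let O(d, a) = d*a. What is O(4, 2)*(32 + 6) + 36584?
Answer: 36888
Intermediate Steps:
O(d, a) = a*d
O(4, 2)*(32 + 6) + 36584 = (2*4)*(32 + 6) + 36584 = 8*38 + 36584 = 304 + 36584 = 36888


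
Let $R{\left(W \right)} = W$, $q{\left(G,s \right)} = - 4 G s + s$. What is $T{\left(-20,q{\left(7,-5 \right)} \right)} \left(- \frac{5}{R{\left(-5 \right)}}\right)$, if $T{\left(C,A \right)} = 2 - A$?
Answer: $-133$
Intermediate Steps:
$q{\left(G,s \right)} = s - 4 G s$ ($q{\left(G,s \right)} = - 4 G s + s = s - 4 G s$)
$T{\left(-20,q{\left(7,-5 \right)} \right)} \left(- \frac{5}{R{\left(-5 \right)}}\right) = \left(2 - - 5 \left(1 - 28\right)\right) \left(- \frac{5}{-5}\right) = \left(2 - - 5 \left(1 - 28\right)\right) \left(\left(-5\right) \left(- \frac{1}{5}\right)\right) = \left(2 - \left(-5\right) \left(-27\right)\right) 1 = \left(2 - 135\right) 1 = \left(-133\right) 1 = -133$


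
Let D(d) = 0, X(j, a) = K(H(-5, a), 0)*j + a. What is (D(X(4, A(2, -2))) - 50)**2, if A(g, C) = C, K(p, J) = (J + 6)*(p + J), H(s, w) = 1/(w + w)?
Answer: 2500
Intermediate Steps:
H(s, w) = 1/(2*w)
K(p, J) = (6 + J)*(J + p)
X(j, a) = a + 3*j/a (X(j, a) = (0**2 + 6*0 + 6*(1/(2*a)) + 0*(1/(2*a)))*j + a = (0 + 0 + 3/a + 0)*j + a = (3/a)*j + a = 3*j/a + a = a + 3*j/a)
(D(X(4, A(2, -2))) - 50)**2 = (0 - 50)**2 = (-50)**2 = 2500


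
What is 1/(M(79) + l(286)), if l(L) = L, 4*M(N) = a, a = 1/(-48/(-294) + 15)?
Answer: 2972/850041 ≈ 0.0034963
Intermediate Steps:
a = 49/743 (a = 1/(-48*(-1/294) + 15) = 1/(8/49 + 15) = 1/(743/49) = 49/743 ≈ 0.065949)
M(N) = 49/2972 (M(N) = (¼)*(49/743) = 49/2972)
1/(M(79) + l(286)) = 1/(49/2972 + 286) = 1/(850041/2972) = 2972/850041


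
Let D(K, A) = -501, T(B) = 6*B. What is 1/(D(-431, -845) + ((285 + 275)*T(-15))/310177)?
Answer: -44311/22207011 ≈ -0.0019954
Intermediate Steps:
1/(D(-431, -845) + ((285 + 275)*T(-15))/310177) = 1/(-501 + ((285 + 275)*(6*(-15)))/310177) = 1/(-501 + (560*(-90))*(1/310177)) = 1/(-501 - 50400*1/310177) = 1/(-501 - 7200/44311) = 1/(-22207011/44311) = -44311/22207011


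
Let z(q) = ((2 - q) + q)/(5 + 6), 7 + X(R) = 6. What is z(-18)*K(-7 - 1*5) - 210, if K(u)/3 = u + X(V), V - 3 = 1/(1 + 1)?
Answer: -2388/11 ≈ -217.09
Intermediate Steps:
V = 7/2 (V = 3 + 1/(1 + 1) = 3 + 1/2 = 3 + ½ = 7/2 ≈ 3.5000)
X(R) = -1 (X(R) = -7 + 6 = -1)
K(u) = -3 + 3*u (K(u) = 3*(u - 1) = 3*(-1 + u) = -3 + 3*u)
z(q) = 2/11
z(-18)*K(-7 - 1*5) - 210 = 2*(-3 + 3*(-7 - 1*5))/11 - 210 = 2*(-3 + 3*(-7 - 5))/11 - 210 = 2*(-3 + 3*(-12))/11 - 210 = 2*(-3 - 36)/11 - 210 = (2/11)*(-39) - 210 = -78/11 - 210 = -2388/11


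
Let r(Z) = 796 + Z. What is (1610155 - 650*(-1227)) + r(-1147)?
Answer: 2407354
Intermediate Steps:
(1610155 - 650*(-1227)) + r(-1147) = (1610155 - 650*(-1227)) + (796 - 1147) = (1610155 + 797550) - 351 = 2407705 - 351 = 2407354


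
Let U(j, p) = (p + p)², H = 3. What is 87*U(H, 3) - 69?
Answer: 3063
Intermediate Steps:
U(j, p) = 4*p² (U(j, p) = (2*p)² = 4*p²)
87*U(H, 3) - 69 = 87*(4*3²) - 69 = 87*(4*9) - 69 = 87*36 - 69 = 3132 - 69 = 3063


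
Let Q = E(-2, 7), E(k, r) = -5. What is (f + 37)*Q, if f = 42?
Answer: -395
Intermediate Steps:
Q = -5
(f + 37)*Q = (42 + 37)*(-5) = 79*(-5) = -395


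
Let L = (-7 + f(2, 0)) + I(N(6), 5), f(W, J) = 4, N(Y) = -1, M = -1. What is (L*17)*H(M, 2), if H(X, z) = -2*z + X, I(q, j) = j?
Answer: -170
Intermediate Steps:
L = 2 (L = (-7 + 4) + 5 = -3 + 5 = 2)
H(X, z) = X - 2*z
(L*17)*H(M, 2) = (2*17)*(-1 - 2*2) = 34*(-1 - 4) = 34*(-5) = -170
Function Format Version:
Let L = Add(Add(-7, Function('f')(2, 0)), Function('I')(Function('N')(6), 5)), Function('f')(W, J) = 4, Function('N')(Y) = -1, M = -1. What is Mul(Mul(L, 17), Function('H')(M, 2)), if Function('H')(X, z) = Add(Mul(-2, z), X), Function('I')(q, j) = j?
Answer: -170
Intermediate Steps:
L = 2 (L = Add(Add(-7, 4), 5) = Add(-3, 5) = 2)
Function('H')(X, z) = Add(X, Mul(-2, z))
Mul(Mul(L, 17), Function('H')(M, 2)) = Mul(Mul(2, 17), Add(-1, Mul(-2, 2))) = Mul(34, Add(-1, -4)) = Mul(34, -5) = -170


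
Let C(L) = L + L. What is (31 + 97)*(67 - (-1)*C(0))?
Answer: 8576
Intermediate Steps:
C(L) = 2*L
(31 + 97)*(67 - (-1)*C(0)) = (31 + 97)*(67 - (-1)*2*0) = 128*(67 - (-1)*0) = 128*(67 - 1*0) = 128*(67 + 0) = 128*67 = 8576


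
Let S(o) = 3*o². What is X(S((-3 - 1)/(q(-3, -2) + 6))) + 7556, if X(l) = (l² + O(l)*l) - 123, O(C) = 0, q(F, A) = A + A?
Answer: 7577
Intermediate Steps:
q(F, A) = 2*A
X(l) = -123 + l² (X(l) = (l² + 0*l) - 123 = (l² + 0) - 123 = l² - 123 = -123 + l²)
X(S((-3 - 1)/(q(-3, -2) + 6))) + 7556 = (-123 + (3*((-3 - 1)/(2*(-2) + 6))²)²) + 7556 = (-123 + (3*(-4/(-4 + 6))²)²) + 7556 = (-123 + (3*(-4/2)²)²) + 7556 = (-123 + (3*(-4*½)²)²) + 7556 = (-123 + (3*(-2)²)²) + 7556 = (-123 + (3*4)²) + 7556 = (-123 + 12²) + 7556 = (-123 + 144) + 7556 = 21 + 7556 = 7577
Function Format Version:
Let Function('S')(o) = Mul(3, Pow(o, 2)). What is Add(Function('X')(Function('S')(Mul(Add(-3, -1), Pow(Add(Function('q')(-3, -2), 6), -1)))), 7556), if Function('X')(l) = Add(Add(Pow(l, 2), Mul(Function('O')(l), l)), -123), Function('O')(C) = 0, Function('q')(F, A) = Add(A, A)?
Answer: 7577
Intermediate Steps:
Function('q')(F, A) = Mul(2, A)
Function('X')(l) = Add(-123, Pow(l, 2)) (Function('X')(l) = Add(Add(Pow(l, 2), Mul(0, l)), -123) = Add(Add(Pow(l, 2), 0), -123) = Add(Pow(l, 2), -123) = Add(-123, Pow(l, 2)))
Add(Function('X')(Function('S')(Mul(Add(-3, -1), Pow(Add(Function('q')(-3, -2), 6), -1)))), 7556) = Add(Add(-123, Pow(Mul(3, Pow(Mul(Add(-3, -1), Pow(Add(Mul(2, -2), 6), -1)), 2)), 2)), 7556) = Add(Add(-123, Pow(Mul(3, Pow(Mul(-4, Pow(Add(-4, 6), -1)), 2)), 2)), 7556) = Add(Add(-123, Pow(Mul(3, Pow(Mul(-4, Pow(2, -1)), 2)), 2)), 7556) = Add(Add(-123, Pow(Mul(3, Pow(Mul(-4, Rational(1, 2)), 2)), 2)), 7556) = Add(Add(-123, Pow(Mul(3, Pow(-2, 2)), 2)), 7556) = Add(Add(-123, Pow(Mul(3, 4), 2)), 7556) = Add(Add(-123, Pow(12, 2)), 7556) = Add(Add(-123, 144), 7556) = Add(21, 7556) = 7577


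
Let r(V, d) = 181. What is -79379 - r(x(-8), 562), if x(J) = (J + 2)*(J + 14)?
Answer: -79560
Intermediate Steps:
x(J) = (2 + J)*(14 + J)
-79379 - r(x(-8), 562) = -79379 - 1*181 = -79379 - 181 = -79560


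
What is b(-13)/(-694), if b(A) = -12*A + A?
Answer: -143/694 ≈ -0.20605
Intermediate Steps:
b(A) = -11*A
b(-13)/(-694) = -11*(-13)/(-694) = 143*(-1/694) = -143/694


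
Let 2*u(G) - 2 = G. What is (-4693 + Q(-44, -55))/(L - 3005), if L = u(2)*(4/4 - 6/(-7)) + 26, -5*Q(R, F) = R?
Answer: 163947/104135 ≈ 1.5744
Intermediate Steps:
Q(R, F) = -R/5
u(G) = 1 + G/2
L = 208/7 (L = (1 + (½)*2)*(4/4 - 6/(-7)) + 26 = (1 + 1)*(4*(¼) - 6*(-⅐)) + 26 = 2*(1 + 6/7) + 26 = 2*(13/7) + 26 = 26/7 + 26 = 208/7 ≈ 29.714)
(-4693 + Q(-44, -55))/(L - 3005) = (-4693 - ⅕*(-44))/(208/7 - 3005) = (-4693 + 44/5)/(-20827/7) = -23421/5*(-7/20827) = 163947/104135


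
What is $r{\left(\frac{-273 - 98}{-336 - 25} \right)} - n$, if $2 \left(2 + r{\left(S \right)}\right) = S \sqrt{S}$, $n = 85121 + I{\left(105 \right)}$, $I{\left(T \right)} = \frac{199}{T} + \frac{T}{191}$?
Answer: $- \frac{1707190799}{20055} + \frac{371 \sqrt{371}}{13718} \approx -85125.0$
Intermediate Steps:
$I{\left(T \right)} = \frac{199}{T} + \frac{T}{191}$ ($I{\left(T \right)} = \frac{199}{T} + T \frac{1}{191} = \frac{199}{T} + \frac{T}{191}$)
$n = \frac{1707150689}{20055}$ ($n = 85121 + \left(\frac{199}{105} + \frac{1}{191} \cdot 105\right) = 85121 + \left(199 \cdot \frac{1}{105} + \frac{105}{191}\right) = 85121 + \left(\frac{199}{105} + \frac{105}{191}\right) = 85121 + \frac{49034}{20055} = \frac{1707150689}{20055} \approx 85124.0$)
$r{\left(S \right)} = -2 + \frac{S^{\frac{3}{2}}}{2}$ ($r{\left(S \right)} = -2 + \frac{S \sqrt{S}}{2} = -2 + \frac{S^{\frac{3}{2}}}{2}$)
$r{\left(\frac{-273 - 98}{-336 - 25} \right)} - n = \left(-2 + \frac{\left(\frac{-273 - 98}{-336 - 25}\right)^{\frac{3}{2}}}{2}\right) - \frac{1707150689}{20055} = \left(-2 + \frac{\left(- \frac{371}{-361}\right)^{\frac{3}{2}}}{2}\right) - \frac{1707150689}{20055} = \left(-2 + \frac{\left(\left(-371\right) \left(- \frac{1}{361}\right)\right)^{\frac{3}{2}}}{2}\right) - \frac{1707150689}{20055} = \left(-2 + \frac{\left(\frac{371}{361}\right)^{\frac{3}{2}}}{2}\right) - \frac{1707150689}{20055} = \left(-2 + \frac{\frac{371}{6859} \sqrt{371}}{2}\right) - \frac{1707150689}{20055} = \left(-2 + \frac{371 \sqrt{371}}{13718}\right) - \frac{1707150689}{20055} = - \frac{1707190799}{20055} + \frac{371 \sqrt{371}}{13718}$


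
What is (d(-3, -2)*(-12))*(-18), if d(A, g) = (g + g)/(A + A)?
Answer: 144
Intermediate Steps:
d(A, g) = g/A (d(A, g) = (2*g)/((2*A)) = (2*g)*(1/(2*A)) = g/A)
(d(-3, -2)*(-12))*(-18) = (-2/(-3)*(-12))*(-18) = (-2*(-⅓)*(-12))*(-18) = ((⅔)*(-12))*(-18) = -8*(-18) = 144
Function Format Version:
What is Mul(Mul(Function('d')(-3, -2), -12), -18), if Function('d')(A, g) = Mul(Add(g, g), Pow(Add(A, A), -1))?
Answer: 144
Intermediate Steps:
Function('d')(A, g) = Mul(g, Pow(A, -1)) (Function('d')(A, g) = Mul(Mul(2, g), Pow(Mul(2, A), -1)) = Mul(Mul(2, g), Mul(Rational(1, 2), Pow(A, -1))) = Mul(g, Pow(A, -1)))
Mul(Mul(Function('d')(-3, -2), -12), -18) = Mul(Mul(Mul(-2, Pow(-3, -1)), -12), -18) = Mul(Mul(Mul(-2, Rational(-1, 3)), -12), -18) = Mul(Mul(Rational(2, 3), -12), -18) = Mul(-8, -18) = 144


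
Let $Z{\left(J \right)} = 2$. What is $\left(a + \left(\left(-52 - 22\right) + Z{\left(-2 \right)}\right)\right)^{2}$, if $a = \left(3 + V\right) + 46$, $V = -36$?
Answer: $3481$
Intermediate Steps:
$a = 13$ ($a = \left(3 - 36\right) + 46 = -33 + 46 = 13$)
$\left(a + \left(\left(-52 - 22\right) + Z{\left(-2 \right)}\right)\right)^{2} = \left(13 + \left(\left(-52 - 22\right) + 2\right)\right)^{2} = \left(13 + \left(-74 + 2\right)\right)^{2} = \left(13 - 72\right)^{2} = \left(-59\right)^{2} = 3481$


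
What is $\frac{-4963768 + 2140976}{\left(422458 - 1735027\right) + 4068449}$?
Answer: $- \frac{352849}{344485} \approx -1.0243$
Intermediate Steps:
$\frac{-4963768 + 2140976}{\left(422458 - 1735027\right) + 4068449} = - \frac{2822792}{\left(422458 - 1735027\right) + 4068449} = - \frac{2822792}{-1312569 + 4068449} = - \frac{2822792}{2755880} = \left(-2822792\right) \frac{1}{2755880} = - \frac{352849}{344485}$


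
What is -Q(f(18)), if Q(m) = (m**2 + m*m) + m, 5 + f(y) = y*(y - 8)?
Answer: -61425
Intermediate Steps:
f(y) = -5 + y*(-8 + y) (f(y) = -5 + y*(y - 8) = -5 + y*(-8 + y))
Q(m) = m + 2*m**2 (Q(m) = (m**2 + m**2) + m = 2*m**2 + m = m + 2*m**2)
-Q(f(18)) = -(-5 + 18**2 - 8*18)*(1 + 2*(-5 + 18**2 - 8*18)) = -(-5 + 324 - 144)*(1 + 2*(-5 + 324 - 144)) = -175*(1 + 2*175) = -175*(1 + 350) = -175*351 = -1*61425 = -61425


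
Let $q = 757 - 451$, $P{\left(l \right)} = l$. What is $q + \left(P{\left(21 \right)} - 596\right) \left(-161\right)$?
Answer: $92881$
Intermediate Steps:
$q = 306$
$q + \left(P{\left(21 \right)} - 596\right) \left(-161\right) = 306 + \left(21 - 596\right) \left(-161\right) = 306 - -92575 = 306 + 92575 = 92881$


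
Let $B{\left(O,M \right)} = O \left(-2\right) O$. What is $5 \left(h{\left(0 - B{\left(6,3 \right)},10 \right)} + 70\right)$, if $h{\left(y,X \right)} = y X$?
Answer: $3950$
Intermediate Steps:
$B{\left(O,M \right)} = - 2 O^{2}$ ($B{\left(O,M \right)} = - 2 O O = - 2 O^{2}$)
$h{\left(y,X \right)} = X y$
$5 \left(h{\left(0 - B{\left(6,3 \right)},10 \right)} + 70\right) = 5 \left(10 \left(0 - - 2 \cdot 6^{2}\right) + 70\right) = 5 \left(10 \left(0 - \left(-2\right) 36\right) + 70\right) = 5 \left(10 \left(0 - -72\right) + 70\right) = 5 \left(10 \left(0 + 72\right) + 70\right) = 5 \left(10 \cdot 72 + 70\right) = 5 \left(720 + 70\right) = 5 \cdot 790 = 3950$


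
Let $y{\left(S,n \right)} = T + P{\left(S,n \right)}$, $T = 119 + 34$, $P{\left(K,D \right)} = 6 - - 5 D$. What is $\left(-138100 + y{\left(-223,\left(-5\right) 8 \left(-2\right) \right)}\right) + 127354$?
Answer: $-10187$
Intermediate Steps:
$P{\left(K,D \right)} = 6 + 5 D$
$T = 153$
$y{\left(S,n \right)} = 159 + 5 n$ ($y{\left(S,n \right)} = 153 + \left(6 + 5 n\right) = 159 + 5 n$)
$\left(-138100 + y{\left(-223,\left(-5\right) 8 \left(-2\right) \right)}\right) + 127354 = \left(-138100 + \left(159 + 5 \left(-5\right) 8 \left(-2\right)\right)\right) + 127354 = \left(-138100 + \left(159 + 5 \left(\left(-40\right) \left(-2\right)\right)\right)\right) + 127354 = \left(-138100 + \left(159 + 5 \cdot 80\right)\right) + 127354 = \left(-138100 + \left(159 + 400\right)\right) + 127354 = \left(-138100 + 559\right) + 127354 = -137541 + 127354 = -10187$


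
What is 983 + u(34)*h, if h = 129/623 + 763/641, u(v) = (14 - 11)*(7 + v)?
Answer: 461192843/399343 ≈ 1154.9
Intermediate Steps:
u(v) = 21 + 3*v (u(v) = 3*(7 + v) = 21 + 3*v)
h = 558038/399343 (h = 129*(1/623) + 763*(1/641) = 129/623 + 763/641 = 558038/399343 ≈ 1.3974)
983 + u(34)*h = 983 + (21 + 3*34)*(558038/399343) = 983 + (21 + 102)*(558038/399343) = 983 + 123*(558038/399343) = 983 + 68638674/399343 = 461192843/399343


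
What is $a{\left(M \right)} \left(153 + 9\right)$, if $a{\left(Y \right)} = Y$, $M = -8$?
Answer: $-1296$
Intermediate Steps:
$a{\left(M \right)} \left(153 + 9\right) = - 8 \left(153 + 9\right) = \left(-8\right) 162 = -1296$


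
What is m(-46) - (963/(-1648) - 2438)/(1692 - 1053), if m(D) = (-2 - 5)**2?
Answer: 55619315/1053072 ≈ 52.816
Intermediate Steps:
m(D) = 49 (m(D) = (-7)**2 = 49)
m(-46) - (963/(-1648) - 2438)/(1692 - 1053) = 49 - (963/(-1648) - 2438)/(1692 - 1053) = 49 - (963*(-1/1648) - 2438)/639 = 49 - (-963/1648 - 2438)/639 = 49 - (-4018787)/(1648*639) = 49 - 1*(-4018787/1053072) = 49 + 4018787/1053072 = 55619315/1053072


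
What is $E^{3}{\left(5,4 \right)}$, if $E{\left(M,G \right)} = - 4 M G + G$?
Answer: $-438976$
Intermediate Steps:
$E{\left(M,G \right)} = G - 4 G M$ ($E{\left(M,G \right)} = - 4 G M + G = G - 4 G M$)
$E^{3}{\left(5,4 \right)} = \left(4 \left(1 - 20\right)\right)^{3} = \left(4 \left(-19\right)\right)^{3} = \left(-76\right)^{3} = -438976$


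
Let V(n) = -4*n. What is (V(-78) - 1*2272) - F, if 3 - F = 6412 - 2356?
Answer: 2093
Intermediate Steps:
F = -4053 (F = 3 - (6412 - 2356) = 3 - 1*4056 = 3 - 4056 = -4053)
(V(-78) - 1*2272) - F = (-4*(-78) - 1*2272) - 1*(-4053) = (312 - 2272) + 4053 = -1960 + 4053 = 2093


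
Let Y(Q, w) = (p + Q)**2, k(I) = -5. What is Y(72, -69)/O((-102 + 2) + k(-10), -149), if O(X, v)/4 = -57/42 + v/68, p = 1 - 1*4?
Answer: -188853/563 ≈ -335.44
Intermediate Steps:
p = -3 (p = 1 - 4 = -3)
Y(Q, w) = (-3 + Q)**2
O(X, v) = -38/7 + v/17 (O(X, v) = 4*(-57/42 + v/68) = 4*(-57*1/42 + v*(1/68)) = 4*(-19/14 + v/68) = -38/7 + v/17)
Y(72, -69)/O((-102 + 2) + k(-10), -149) = (-3 + 72)**2/(-38/7 + (1/17)*(-149)) = 69**2/(-38/7 - 149/17) = 4761/(-1689/119) = 4761*(-119/1689) = -188853/563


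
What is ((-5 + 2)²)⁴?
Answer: 6561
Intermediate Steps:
((-5 + 2)²)⁴ = ((-3)²)⁴ = 9⁴ = 6561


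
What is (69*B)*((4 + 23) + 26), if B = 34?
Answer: 124338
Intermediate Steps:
(69*B)*((4 + 23) + 26) = (69*34)*((4 + 23) + 26) = 2346*(27 + 26) = 2346*53 = 124338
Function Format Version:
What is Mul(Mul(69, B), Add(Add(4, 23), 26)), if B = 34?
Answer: 124338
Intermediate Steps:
Mul(Mul(69, B), Add(Add(4, 23), 26)) = Mul(Mul(69, 34), Add(Add(4, 23), 26)) = Mul(2346, Add(27, 26)) = Mul(2346, 53) = 124338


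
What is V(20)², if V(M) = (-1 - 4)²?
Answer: 625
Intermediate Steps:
V(M) = 25 (V(M) = (-5)² = 25)
V(20)² = 25² = 625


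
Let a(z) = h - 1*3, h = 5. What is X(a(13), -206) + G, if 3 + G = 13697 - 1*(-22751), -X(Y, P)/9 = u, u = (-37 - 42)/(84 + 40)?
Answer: 4519891/124 ≈ 36451.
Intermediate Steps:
a(z) = 2 (a(z) = 5 - 1*3 = 5 - 3 = 2)
u = -79/124 ≈ -0.63710
X(Y, P) = 711/124 (X(Y, P) = -9*(-79/124) = 711/124)
G = 36445 (G = -3 + (13697 - 1*(-22751)) = -3 + (13697 + 22751) = -3 + 36448 = 36445)
X(a(13), -206) + G = 711/124 + 36445 = 4519891/124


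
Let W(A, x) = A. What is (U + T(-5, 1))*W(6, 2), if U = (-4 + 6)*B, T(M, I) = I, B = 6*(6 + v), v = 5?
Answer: 798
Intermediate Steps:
B = 66 (B = 6*(6 + 5) = 6*11 = 66)
U = 132 (U = (-4 + 6)*66 = 2*66 = 132)
(U + T(-5, 1))*W(6, 2) = (132 + 1)*6 = 133*6 = 798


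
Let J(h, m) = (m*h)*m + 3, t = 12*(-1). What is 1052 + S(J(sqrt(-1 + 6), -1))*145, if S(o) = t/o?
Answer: -253 + 435*sqrt(5) ≈ 719.69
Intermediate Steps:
t = -12
J(h, m) = 3 + h*m**2 (J(h, m) = (h*m)*m + 3 = h*m**2 + 3 = 3 + h*m**2)
S(o) = -12/o
1052 + S(J(sqrt(-1 + 6), -1))*145 = 1052 - 12/(3 + sqrt(-1 + 6)*(-1)**2)*145 = 1052 - 12/(3 + sqrt(5)*1)*145 = 1052 - 12/(3 + sqrt(5))*145 = 1052 - 1740/(3 + sqrt(5))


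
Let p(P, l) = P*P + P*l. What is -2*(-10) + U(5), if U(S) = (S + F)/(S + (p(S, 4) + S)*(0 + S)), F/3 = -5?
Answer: 1018/51 ≈ 19.961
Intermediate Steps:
p(P, l) = P² + P*l
F = -15 (F = 3*(-5) = -15)
U(S) = (-15 + S)/(S + S*(S + S*(4 + S))) (U(S) = (S - 15)/(S + (S*(S + 4) + S)*(0 + S)) = (-15 + S)/(S + (S*(4 + S) + S)*S) = (-15 + S)/(S + (S + S*(4 + S))*S) = (-15 + S)/(S + S*(S + S*(4 + S))))
-2*(-10) + U(5) = -2*(-10) + (-15 + 5)/(5*(1 + 5 + 5*(4 + 5))) = 20 + (⅕)*(-10)/(1 + 5 + 5*9) = 20 + (⅕)*(-10)/(1 + 5 + 45) = 20 + (⅕)*(-10)/51 = 20 + (⅕)*(1/51)*(-10) = 20 - 2/51 = 1018/51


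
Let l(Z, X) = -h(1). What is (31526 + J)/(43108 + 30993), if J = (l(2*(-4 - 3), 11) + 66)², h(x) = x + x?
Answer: 35622/74101 ≈ 0.48072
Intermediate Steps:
h(x) = 2*x
l(Z, X) = -2
J = 4096 (J = (-2 + 66)² = 64² = 4096)
(31526 + J)/(43108 + 30993) = (31526 + 4096)/(43108 + 30993) = 35622/74101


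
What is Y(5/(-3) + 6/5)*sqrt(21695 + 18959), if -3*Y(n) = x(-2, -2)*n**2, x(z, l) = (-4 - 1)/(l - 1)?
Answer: -49*sqrt(40654)/405 ≈ -24.395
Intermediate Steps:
x(z, l) = -5/(-1 + l)
Y(n) = -5*n**2/9 (Y(n) = -(-5/(-1 - 2))*n**2/3 = -(-5/(-3))*n**2/3 = -(-5*(-1/3))*n**2/3 = -5*n**2/9)
Y(5/(-3) + 6/5)*sqrt(21695 + 18959) = (-5*(5/(-3) + 6/5)**2/9)*sqrt(21695 + 18959) = (-5*(5*(-1/3) + 6*(1/5))**2/9)*sqrt(40654) = (-5*(-5/3 + 6/5)**2/9)*sqrt(40654) = (-5*(-7/15)**2/9)*sqrt(40654) = (-5/9*49/225)*sqrt(40654) = -49*sqrt(40654)/405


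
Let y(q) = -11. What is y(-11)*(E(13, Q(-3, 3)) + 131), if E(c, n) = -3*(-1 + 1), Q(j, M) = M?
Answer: -1441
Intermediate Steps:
E(c, n) = 0 (E(c, n) = -3*0 = 0)
y(-11)*(E(13, Q(-3, 3)) + 131) = -11*(0 + 131) = -11*131 = -1441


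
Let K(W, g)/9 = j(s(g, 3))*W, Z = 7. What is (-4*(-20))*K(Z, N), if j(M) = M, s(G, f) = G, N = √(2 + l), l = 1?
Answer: 5040*√3 ≈ 8729.5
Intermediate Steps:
N = √3 (N = √(2 + 1) = √3 ≈ 1.7320)
K(W, g) = 9*W*g (K(W, g) = 9*(g*W) = 9*(W*g) = 9*W*g)
(-4*(-20))*K(Z, N) = (-4*(-20))*(9*7*√3) = 80*(63*√3) = 5040*√3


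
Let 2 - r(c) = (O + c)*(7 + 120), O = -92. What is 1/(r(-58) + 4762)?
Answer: 1/23814 ≈ 4.1992e-5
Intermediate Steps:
r(c) = 11686 - 127*c (r(c) = 2 - (-92 + c)*(7 + 120) = 2 - (-92 + c)*127 = 2 - (-11684 + 127*c) = 2 + (11684 - 127*c) = 11686 - 127*c)
1/(r(-58) + 4762) = 1/((11686 - 127*(-58)) + 4762) = 1/((11686 + 7366) + 4762) = 1/(19052 + 4762) = 1/23814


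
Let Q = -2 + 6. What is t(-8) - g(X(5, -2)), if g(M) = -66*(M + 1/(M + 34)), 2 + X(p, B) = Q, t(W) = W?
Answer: 755/6 ≈ 125.83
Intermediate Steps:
Q = 4
X(p, B) = 2 (X(p, B) = -2 + 4 = 2)
g(M) = -66*M - 66/(34 + M) (g(M) = -66*(M + 1/(34 + M)) = -66*M - 66/(34 + M))
t(-8) - g(X(5, -2)) = -8 - 66*(-1 - 1*2² - 34*2)/(34 + 2) = -8 - 66*(-1 - 1*4 - 68)/36 = -8 - 66*(-1 - 4 - 68)/36 = -8 - 66*(-73)/36 = -8 - 1*(-803/6) = -8 + 803/6 = 755/6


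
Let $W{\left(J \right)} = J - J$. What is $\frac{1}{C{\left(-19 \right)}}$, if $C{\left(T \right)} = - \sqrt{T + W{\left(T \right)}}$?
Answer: $\frac{i \sqrt{19}}{19} \approx 0.22942 i$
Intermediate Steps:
$W{\left(J \right)} = 0$
$C{\left(T \right)} = - \sqrt{T}$ ($C{\left(T \right)} = - \sqrt{T + 0} = - \sqrt{T}$)
$\frac{1}{C{\left(-19 \right)}} = \frac{1}{\left(-1\right) \sqrt{-19}} = \frac{1}{\left(-1\right) i \sqrt{19}} = \frac{i \sqrt{19}}{19}$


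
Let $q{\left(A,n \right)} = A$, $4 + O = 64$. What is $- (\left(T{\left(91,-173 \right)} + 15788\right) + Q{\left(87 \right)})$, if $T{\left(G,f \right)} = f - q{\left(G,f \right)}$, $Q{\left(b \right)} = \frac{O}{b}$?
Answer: $- \frac{450216}{29} \approx -15525.0$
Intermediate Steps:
$O = 60$ ($O = -4 + 64 = 60$)
$Q{\left(b \right)} = \frac{60}{b}$
$T{\left(G,f \right)} = f - G$
$- (\left(T{\left(91,-173 \right)} + 15788\right) + Q{\left(87 \right)}) = - (\left(\left(-173 - 91\right) + 15788\right) + \frac{60}{87}) = - (\left(\left(-173 - 91\right) + 15788\right) + 60 \cdot \frac{1}{87}) = - (\left(-264 + 15788\right) + \frac{20}{29}) = - (15524 + \frac{20}{29}) = \left(-1\right) \frac{450216}{29} = - \frac{450216}{29}$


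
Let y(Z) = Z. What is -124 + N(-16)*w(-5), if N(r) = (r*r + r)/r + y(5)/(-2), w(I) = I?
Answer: -73/2 ≈ -36.500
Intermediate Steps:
N(r) = -5/2 + (r + r²)/r (N(r) = (r*r + r)/r + 5/(-2) = (r² + r)/r + 5*(-½) = (r + r²)/r - 5/2 = -5/2 + (r + r²)/r)
-124 + N(-16)*w(-5) = -124 + (-3/2 - 16)*(-5) = -124 - 35/2*(-5) = -124 + 175/2 = -73/2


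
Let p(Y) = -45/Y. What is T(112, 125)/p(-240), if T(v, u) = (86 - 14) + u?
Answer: 3152/3 ≈ 1050.7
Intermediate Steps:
T(v, u) = 72 + u
T(112, 125)/p(-240) = (72 + 125)/((-45/(-240))) = 197/((-45*(-1/240))) = 197/(3/16) = 197*(16/3) = 3152/3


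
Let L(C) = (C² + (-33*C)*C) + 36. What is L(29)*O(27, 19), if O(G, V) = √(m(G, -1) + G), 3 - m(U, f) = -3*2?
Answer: -161256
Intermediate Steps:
m(U, f) = 9 (m(U, f) = 3 - (-3)*2 = 3 - 1*(-6) = 3 + 6 = 9)
O(G, V) = √(9 + G)
L(C) = 36 - 32*C² (L(C) = (C² - 33*C²) + 36 = -32*C² + 36 = 36 - 32*C²)
L(29)*O(27, 19) = (36 - 32*29²)*√(9 + 27) = (36 - 32*841)*√36 = (36 - 26912)*6 = -26876*6 = -161256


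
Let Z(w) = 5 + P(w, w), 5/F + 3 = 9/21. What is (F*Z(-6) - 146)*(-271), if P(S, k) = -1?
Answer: 375064/9 ≈ 41674.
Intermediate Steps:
F = -35/18 (F = 5/(-3 + 9/21) = 5/(-3 + 9*(1/21)) = 5/(-3 + 3/7) = 5/(-18/7) = 5*(-7/18) = -35/18 ≈ -1.9444)
Z(w) = 4 (Z(w) = 5 - 1 = 4)
(F*Z(-6) - 146)*(-271) = (-35/18*4 - 146)*(-271) = (-70/9 - 146)*(-271) = -1384/9*(-271) = 375064/9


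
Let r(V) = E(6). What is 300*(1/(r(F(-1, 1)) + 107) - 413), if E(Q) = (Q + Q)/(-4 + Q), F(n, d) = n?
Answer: -14000400/113 ≈ -1.2390e+5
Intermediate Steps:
E(Q) = 2*Q/(-4 + Q) (E(Q) = (2*Q)/(-4 + Q) = 2*Q/(-4 + Q))
r(V) = 6 (r(V) = 2*6/(-4 + 6) = 2*6/2 = 2*6*(½) = 6)
300*(1/(r(F(-1, 1)) + 107) - 413) = 300*(1/(6 + 107) - 413) = 300*(1/113 - 413) = 300*(-46668/113) = -14000400/113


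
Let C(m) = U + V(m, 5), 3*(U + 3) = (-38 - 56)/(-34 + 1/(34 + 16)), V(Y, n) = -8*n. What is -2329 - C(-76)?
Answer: -11656442/5097 ≈ -2286.9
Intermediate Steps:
U = -10591/5097 (U = -3 + ((-38 - 56)/(-34 + 1/(34 + 16)))/3 = -3 + (-94/(-34 + 1/50))/3 = -3 + (-94/(-1699/50))/3 = -3 + (-94*(-50/1699))/3 = -3 + (⅓)*(4700/1699) = -3 + 4700/5097 = -10591/5097 ≈ -2.0779)
C(m) = -214471/5097 (C(m) = -10591/5097 - 8*5 = -10591/5097 - 40 = -214471/5097)
-2329 - C(-76) = -2329 - 1*(-214471/5097) = -2329 + 214471/5097 = -11656442/5097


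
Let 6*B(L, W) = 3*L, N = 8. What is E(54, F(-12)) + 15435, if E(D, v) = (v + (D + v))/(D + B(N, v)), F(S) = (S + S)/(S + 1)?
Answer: 4924086/319 ≈ 15436.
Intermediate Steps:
B(L, W) = L/2 (B(L, W) = (3*L)/6 = L/2)
F(S) = 2*S/(1 + S) (F(S) = (2*S)/(1 + S) = 2*S/(1 + S))
E(D, v) = (D + 2*v)/(4 + D) (E(D, v) = (v + (D + v))/(D + (½)*8) = (D + 2*v)/(D + 4) = (D + 2*v)/(4 + D))
E(54, F(-12)) + 15435 = (54 + 2*(2*(-12)/(1 - 12)))/(4 + 54) + 15435 = (54 + 2*(2*(-12)/(-11)))/58 + 15435 = (54 + 2*(2*(-12)*(-1/11)))/58 + 15435 = (54 + 2*(24/11))/58 + 15435 = (54 + 48/11)/58 + 15435 = (1/58)*(642/11) + 15435 = 321/319 + 15435 = 4924086/319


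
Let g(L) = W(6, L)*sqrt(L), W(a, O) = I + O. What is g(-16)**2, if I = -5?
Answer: -7056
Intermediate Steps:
W(a, O) = -5 + O
g(L) = sqrt(L)*(-5 + L) (g(L) = (-5 + L)*sqrt(L) = sqrt(L)*(-5 + L))
g(-16)**2 = (sqrt(-16)*(-5 - 16))**2 = ((4*I)*(-21))**2 = (-84*I)**2 = -7056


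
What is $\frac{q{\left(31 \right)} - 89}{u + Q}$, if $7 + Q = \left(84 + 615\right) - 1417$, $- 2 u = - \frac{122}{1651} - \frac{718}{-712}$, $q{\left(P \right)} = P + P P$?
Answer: $- \frac{353829112}{284265159} \approx -1.2447$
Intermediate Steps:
$q{\left(P \right)} = P + P^{2}$
$u = - \frac{549277}{1175512}$ ($u = - \frac{- \frac{122}{1651} - \frac{718}{-712}}{2} = - \frac{\left(-122\right) \frac{1}{1651} - - \frac{359}{356}}{2} = - \frac{- \frac{122}{1651} + \frac{359}{356}}{2} = \left(- \frac{1}{2}\right) \frac{549277}{587756} = - \frac{549277}{1175512} \approx -0.46727$)
$Q = -725$ ($Q = -7 + \left(\left(84 + 615\right) - 1417\right) = -7 + \left(699 - 1417\right) = -7 - 718 = -725$)
$\frac{q{\left(31 \right)} - 89}{u + Q} = \frac{31 \left(1 + 31\right) - 89}{- \frac{549277}{1175512} - 725} = \frac{31 \cdot 32 - 89}{- \frac{852795477}{1175512}} = \left(992 - 89\right) \left(- \frac{1175512}{852795477}\right) = 903 \left(- \frac{1175512}{852795477}\right) = - \frac{353829112}{284265159}$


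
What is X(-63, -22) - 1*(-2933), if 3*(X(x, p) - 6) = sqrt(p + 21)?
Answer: 2939 + I/3 ≈ 2939.0 + 0.33333*I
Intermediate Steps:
X(x, p) = 6 + sqrt(21 + p)/3 (X(x, p) = 6 + sqrt(p + 21)/3 = 6 + sqrt(21 + p)/3)
X(-63, -22) - 1*(-2933) = (6 + sqrt(21 - 22)/3) - 1*(-2933) = (6 + sqrt(-1)/3) + 2933 = (6 + I/3) + 2933 = 2939 + I/3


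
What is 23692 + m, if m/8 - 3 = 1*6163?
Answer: 73020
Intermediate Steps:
m = 49328 (m = 24 + 8*(1*6163) = 24 + 8*6163 = 24 + 49304 = 49328)
23692 + m = 23692 + 49328 = 73020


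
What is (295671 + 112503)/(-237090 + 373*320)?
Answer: -204087/58865 ≈ -3.4670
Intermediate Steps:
(295671 + 112503)/(-237090 + 373*320) = 408174/(-237090 + 119360) = 408174/(-117730) = 408174*(-1/117730) = -204087/58865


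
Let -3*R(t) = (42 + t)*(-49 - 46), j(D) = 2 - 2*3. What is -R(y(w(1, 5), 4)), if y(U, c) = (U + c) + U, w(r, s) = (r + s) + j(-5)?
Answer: -4750/3 ≈ -1583.3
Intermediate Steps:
j(D) = -4 (j(D) = 2 - 6 = -4)
w(r, s) = -4 + r + s (w(r, s) = (r + s) - 4 = -4 + r + s)
y(U, c) = c + 2*U
R(t) = 1330 + 95*t/3 (R(t) = -(42 + t)*(-49 - 46)/3 = -(42 + t)*(-95)/3 = -(-3990 - 95*t)/3 = 1330 + 95*t/3)
-R(y(w(1, 5), 4)) = -(1330 + 95*(4 + 2*(-4 + 1 + 5))/3) = -(1330 + 95*(4 + 2*2)/3) = -(1330 + 95*(4 + 4)/3) = -(1330 + (95/3)*8) = -(1330 + 760/3) = -1*4750/3 = -4750/3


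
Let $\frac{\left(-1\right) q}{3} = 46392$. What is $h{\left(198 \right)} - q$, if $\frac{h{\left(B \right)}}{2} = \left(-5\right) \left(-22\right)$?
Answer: $139396$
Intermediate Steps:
$q = -139176$ ($q = \left(-3\right) 46392 = -139176$)
$h{\left(B \right)} = 220$ ($h{\left(B \right)} = 2 \left(\left(-5\right) \left(-22\right)\right) = 2 \cdot 110 = 220$)
$h{\left(198 \right)} - q = 220 - -139176 = 220 + 139176 = 139396$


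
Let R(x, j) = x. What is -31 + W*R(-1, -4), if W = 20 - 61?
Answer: 10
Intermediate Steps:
W = -41
-31 + W*R(-1, -4) = -31 - 41*(-1) = -31 + 41 = 10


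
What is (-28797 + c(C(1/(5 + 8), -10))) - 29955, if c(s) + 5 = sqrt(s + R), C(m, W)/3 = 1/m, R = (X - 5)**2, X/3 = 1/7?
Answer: -58757 + sqrt(2935)/7 ≈ -58749.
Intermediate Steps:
X = 3/7 ≈ 0.42857
R = 1024/49 (R = (3/7 - 5)**2 = (-32/7)**2 = 1024/49 ≈ 20.898)
C(m, W) = 3/m
c(s) = -5 + sqrt(1024/49 + s) (c(s) = -5 + sqrt(s + 1024/49) = -5 + sqrt(1024/49 + s))
(-28797 + c(C(1/(5 + 8), -10))) - 29955 = (-28797 + (-5 + sqrt(1024 + 49*(3/(1/(5 + 8))))/7)) - 29955 = (-28797 + (-5 + sqrt(1024 + 49*(3/(1/13)))/7)) - 29955 = (-28797 + (-5 + sqrt(1024 + 49*(3*13))/7)) - 29955 = (-28797 + (-5 + sqrt(1024 + 49*39)/7)) - 29955 = (-28797 + (-5 + sqrt(1024 + 1911)/7)) - 29955 = (-28797 + (-5 + sqrt(2935)/7)) - 29955 = (-28802 + sqrt(2935)/7) - 29955 = -58757 + sqrt(2935)/7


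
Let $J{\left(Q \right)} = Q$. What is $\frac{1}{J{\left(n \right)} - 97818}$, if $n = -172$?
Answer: $- \frac{1}{97990} \approx -1.0205 \cdot 10^{-5}$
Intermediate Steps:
$\frac{1}{J{\left(n \right)} - 97818} = \frac{1}{-172 - 97818} = \frac{1}{-97990} = - \frac{1}{97990}$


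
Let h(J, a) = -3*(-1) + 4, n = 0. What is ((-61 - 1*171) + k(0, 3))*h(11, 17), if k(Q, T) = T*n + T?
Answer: -1603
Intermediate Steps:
h(J, a) = 7 (h(J, a) = 3 + 4 = 7)
k(Q, T) = T (k(Q, T) = T*0 + T = 0 + T = T)
((-61 - 1*171) + k(0, 3))*h(11, 17) = ((-61 - 1*171) + 3)*7 = ((-61 - 171) + 3)*7 = (-232 + 3)*7 = -229*7 = -1603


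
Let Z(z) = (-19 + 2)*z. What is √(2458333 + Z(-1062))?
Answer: √2476387 ≈ 1573.7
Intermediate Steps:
Z(z) = -17*z
√(2458333 + Z(-1062)) = √(2458333 - 17*(-1062)) = √(2458333 + 18054) = √2476387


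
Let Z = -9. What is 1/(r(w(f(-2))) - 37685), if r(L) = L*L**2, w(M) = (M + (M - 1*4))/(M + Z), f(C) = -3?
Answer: -216/8139835 ≈ -2.6536e-5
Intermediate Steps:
w(M) = (-4 + 2*M)/(-9 + M) (w(M) = (M + (M - 1*4))/(M - 9) = (M + (M - 4))/(-9 + M) = (M + (-4 + M))/(-9 + M) = (-4 + 2*M)/(-9 + M))
r(L) = L**3
1/(r(w(f(-2))) - 37685) = 1/((2*(-2 - 3)/(-9 - 3))**3 - 37685) = 1/((2*(-5)/(-12))**3 - 37685) = 1/((2*(-1/12)*(-5))**3 - 37685) = 1/((5/6)**3 - 37685) = 1/(125/216 - 37685) = 1/(-8139835/216) = -216/8139835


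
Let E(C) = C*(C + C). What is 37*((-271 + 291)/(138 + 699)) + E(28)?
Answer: 1313156/837 ≈ 1568.9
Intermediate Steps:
E(C) = 2*C**2 (E(C) = C*(2*C) = 2*C**2)
37*((-271 + 291)/(138 + 699)) + E(28) = 37*((-271 + 291)/(138 + 699)) + 2*28**2 = 37*(20/837) + 2*784 = 37*(20*(1/837)) + 1568 = 37*(20/837) + 1568 = 740/837 + 1568 = 1313156/837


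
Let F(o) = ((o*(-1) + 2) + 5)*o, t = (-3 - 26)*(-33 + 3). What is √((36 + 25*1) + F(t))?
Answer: I*√750749 ≈ 866.46*I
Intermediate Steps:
t = 870 (t = -29*(-30) = 870)
F(o) = o*(7 - o) (F(o) = ((-o + 2) + 5)*o = ((2 - o) + 5)*o = (7 - o)*o = o*(7 - o))
√((36 + 25*1) + F(t)) = √((36 + 25*1) + 870*(7 - 1*870)) = √((36 + 25) + 870*(7 - 870)) = √(61 + 870*(-863)) = √(61 - 750810) = √(-750749) = I*√750749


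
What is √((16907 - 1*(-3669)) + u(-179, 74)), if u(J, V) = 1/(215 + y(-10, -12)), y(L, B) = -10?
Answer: √864706605/205 ≈ 143.44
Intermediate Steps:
u(J, V) = 1/205 (u(J, V) = 1/(215 - 10) = 1/205)
√((16907 - 1*(-3669)) + u(-179, 74)) = √((16907 - 1*(-3669)) + 1/205) = √((16907 + 3669) + 1/205) = √(20576 + 1/205) = √(4218081/205) = √864706605/205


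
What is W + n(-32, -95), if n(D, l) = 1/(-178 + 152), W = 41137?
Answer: 1069561/26 ≈ 41137.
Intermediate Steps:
n(D, l) = -1/26 (n(D, l) = 1/(-26) = -1/26)
W + n(-32, -95) = 41137 - 1/26 = 1069561/26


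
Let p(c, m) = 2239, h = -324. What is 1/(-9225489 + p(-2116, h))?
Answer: -1/9223250 ≈ -1.0842e-7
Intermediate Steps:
1/(-9225489 + p(-2116, h)) = 1/(-9225489 + 2239) = 1/(-9223250) = -1/9223250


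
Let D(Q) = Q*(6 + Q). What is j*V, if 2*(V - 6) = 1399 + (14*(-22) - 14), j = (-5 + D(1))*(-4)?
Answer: -4356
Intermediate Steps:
j = -8 (j = (-5 + 1*(6 + 1))*(-4) = (-5 + 1*7)*(-4) = (-5 + 7)*(-4) = 2*(-4) = -8)
V = 1089/2 (V = 6 + (1399 + (14*(-22) - 14))/2 = 6 + (1399 + (-308 - 14))/2 = 6 + (1399 - 322)/2 = 6 + (½)*1077 = 6 + 1077/2 = 1089/2 ≈ 544.50)
j*V = -8*1089/2 = -4356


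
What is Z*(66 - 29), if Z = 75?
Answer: 2775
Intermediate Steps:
Z*(66 - 29) = 75*(66 - 29) = 75*37 = 2775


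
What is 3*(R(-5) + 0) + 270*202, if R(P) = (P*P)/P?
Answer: 54525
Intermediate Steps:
R(P) = P (R(P) = P²/P = P)
3*(R(-5) + 0) + 270*202 = 3*(-5 + 0) + 270*202 = 3*(-5) + 54540 = -15 + 54540 = 54525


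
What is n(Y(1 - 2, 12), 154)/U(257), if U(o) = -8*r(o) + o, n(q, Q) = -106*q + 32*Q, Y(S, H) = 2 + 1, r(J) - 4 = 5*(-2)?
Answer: 922/61 ≈ 15.115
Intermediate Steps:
r(J) = -6 (r(J) = 4 + 5*(-2) = 4 - 10 = -6)
Y(S, H) = 3
U(o) = 48 + o (U(o) = -8*(-6) + o = 48 + o)
n(Y(1 - 2, 12), 154)/U(257) = (-106*3 + 32*154)/(48 + 257) = (-318 + 4928)/305 = 4610*(1/305) = 922/61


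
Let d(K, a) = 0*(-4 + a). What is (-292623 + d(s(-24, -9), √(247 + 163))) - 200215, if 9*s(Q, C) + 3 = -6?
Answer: -492838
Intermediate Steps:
s(Q, C) = -1 (s(Q, C) = -⅓ + (⅑)*(-6) = -⅓ - ⅔ = -1)
d(K, a) = 0
(-292623 + d(s(-24, -9), √(247 + 163))) - 200215 = (-292623 + 0) - 200215 = -292623 - 200215 = -492838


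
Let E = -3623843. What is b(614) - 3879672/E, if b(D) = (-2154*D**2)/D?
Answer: -4792731423036/3623843 ≈ -1.3226e+6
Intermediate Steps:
b(D) = -2154*D
b(614) - 3879672/E = -2154*614 - 3879672/(-3623843) = -1322556 - 3879672*(-1/3623843) = -1322556 + 3879672/3623843 = -4792731423036/3623843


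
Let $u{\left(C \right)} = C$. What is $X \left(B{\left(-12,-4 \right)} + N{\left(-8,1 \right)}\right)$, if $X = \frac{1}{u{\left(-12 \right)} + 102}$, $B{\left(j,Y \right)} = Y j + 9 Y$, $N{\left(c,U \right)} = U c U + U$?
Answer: $\frac{1}{18} \approx 0.055556$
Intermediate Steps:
$N{\left(c,U \right)} = U + c U^{2}$ ($N{\left(c,U \right)} = c U^{2} + U = U + c U^{2}$)
$B{\left(j,Y \right)} = 9 Y + Y j$
$X = \frac{1}{90}$ ($X = \frac{1}{-12 + 102} = \frac{1}{90} \approx 0.011111$)
$X \left(B{\left(-12,-4 \right)} + N{\left(-8,1 \right)}\right) = \frac{- 4 \left(9 - 12\right) + 1 \left(1 + 1 \left(-8\right)\right)}{90} = \frac{\left(-4\right) \left(-3\right) + 1 \left(1 - 8\right)}{90} = \frac{12 + 1 \left(-7\right)}{90} = \frac{12 - 7}{90} = \frac{1}{90} \cdot 5 = \frac{1}{18}$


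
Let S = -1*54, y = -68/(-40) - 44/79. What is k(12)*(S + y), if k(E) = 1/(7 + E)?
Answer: -41757/15010 ≈ -2.7819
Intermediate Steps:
y = 903/790 (y = -68*(-1/40) - 44*1/79 = 17/10 - 44/79 = 903/790 ≈ 1.1430)
S = -54
k(12)*(S + y) = (-54 + 903/790)/(7 + 12) = -41757/790/19 = (1/19)*(-41757/790) = -41757/15010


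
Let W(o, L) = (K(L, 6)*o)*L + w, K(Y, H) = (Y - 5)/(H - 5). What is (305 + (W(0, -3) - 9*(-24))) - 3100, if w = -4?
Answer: -2583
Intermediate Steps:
K(Y, H) = (-5 + Y)/(-5 + H)
W(o, L) = -4 + L*o*(-5 + L) (W(o, L) = (((-5 + L)/(-5 + 6))*o)*L - 4 = (((-5 + L)/1)*o)*L - 4 = ((1*(-5 + L))*o)*L - 4 = ((-5 + L)*o)*L - 4 = (o*(-5 + L))*L - 4 = L*o*(-5 + L) - 4 = -4 + L*o*(-5 + L))
(305 + (W(0, -3) - 9*(-24))) - 3100 = (305 + ((-4 - 3*0*(-5 - 3)) - 9*(-24))) - 3100 = (305 + ((-4 - 3*0*(-8)) + 216)) - 3100 = (305 + ((-4 + 0) + 216)) - 3100 = (305 + (-4 + 216)) - 3100 = (305 + 212) - 3100 = 517 - 3100 = -2583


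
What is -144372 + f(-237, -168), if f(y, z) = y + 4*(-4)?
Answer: -144625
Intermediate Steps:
f(y, z) = -16 + y (f(y, z) = y - 16 = -16 + y)
-144372 + f(-237, -168) = -144372 + (-16 - 237) = -144372 - 253 = -144625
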